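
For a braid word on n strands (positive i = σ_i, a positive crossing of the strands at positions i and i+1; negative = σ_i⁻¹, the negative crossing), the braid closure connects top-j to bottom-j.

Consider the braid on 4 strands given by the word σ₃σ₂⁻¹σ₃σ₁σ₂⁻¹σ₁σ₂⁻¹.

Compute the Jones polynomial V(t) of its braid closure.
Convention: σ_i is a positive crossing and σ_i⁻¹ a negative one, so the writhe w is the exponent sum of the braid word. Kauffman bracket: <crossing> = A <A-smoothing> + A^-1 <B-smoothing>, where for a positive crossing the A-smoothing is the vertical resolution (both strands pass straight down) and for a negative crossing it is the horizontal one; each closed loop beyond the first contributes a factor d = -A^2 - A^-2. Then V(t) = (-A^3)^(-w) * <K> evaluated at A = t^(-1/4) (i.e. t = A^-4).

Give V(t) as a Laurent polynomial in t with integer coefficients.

t^4 - 2*t^3 + 3*t^2 - 4*t + 4 - 3*t^-1 + 3*t^-2 - t^-3

Derivation:
Braid: s3 s2^-1 s3 s1 s2^-1 s1 s2^-1 on 4 strands, 7 crossings.
Writhe w = (#positive) - (#negative) = 4 - 3 = 1.
State-sum expansion of <K>. There are 2^7 = 128 states.
Each crossing splits two ways (0=vertical, 1=horizontal). The state's weight is A^(#A-smoothings - #B-smoothings) * d^(loops - 1).
Tabulate the states by total A-exponent and number of loops L (A-exp: L × count):
  A^7: L=5 ×1
  A^5: L=4 ×7
  A^3: L=3 ×21
  A^1: L=2 ×32, L=4 ×3
  A^-1: L=1 ×21, L=3 ×14
  A^-3: L=2 ×19, L=4 ×2
  A^-5: L=3 ×7
  A^-7: L=4 ×1
Each group contributes A^e * Σ count * d^(L-1):
Powers of d = -A^2 - A^-2: d^2 = A^4 + 2 + A^-4; d^3 = -A^6 - 3*A^2 - 3*A^-2 - A^-6; d^4 = A^8 + 4*A^4 + 6 + 4*A^-4 + A^-8.
  A^7 * (d^4) = A^15 + 4*A^11 + 6*A^7 + 4*A^3 + A^-1
  A^5 * (7*d^3) = -7*A^11 - 21*A^7 - 21*A^3 - 7*A^-1
  A^3 * (21*d^2) = 21*A^7 + 42*A^3 + 21*A^-1
  A^1 * (32*d + 3*d^3) = -3*A^7 - 41*A^3 - 41*A^-1 - 3*A^-5
  A^-1 * (21 + 14*d^2) = 14*A^3 + 49*A^-1 + 14*A^-5
  A^-3 * (19*d + 2*d^3) = -2*A^3 - 25*A^-1 - 25*A^-5 - 2*A^-9
  A^-5 * (7*d^2) = 7*A^-1 + 14*A^-5 + 7*A^-9
  A^-7 * (d^3) = -A^-1 - 3*A^-5 - 3*A^-9 - A^-13
Summing the groups: <K> = A^15 - 3*A^11 + 3*A^7 - 4*A^3 + 4*A^-1 - 3*A^-5 + 2*A^-9 - A^-13
Normalise by the writhe: (-A^3)^(-w) = (-A^3)^(-1) = -A^-3, so f(A) = -A^-3 * <K> = -A^12 + 3*A^8 - 3*A^4 + 4 - 4*A^-4 + 3*A^-8 - 2*A^-12 + A^-16.
Substitute A = t^(-1/4), i.e. A^e → t^(-e/4): V(t) = t^4 - 2*t^3 + 3*t^2 - 4*t + 4 - 3*t^-1 + 3*t^-2 - t^-3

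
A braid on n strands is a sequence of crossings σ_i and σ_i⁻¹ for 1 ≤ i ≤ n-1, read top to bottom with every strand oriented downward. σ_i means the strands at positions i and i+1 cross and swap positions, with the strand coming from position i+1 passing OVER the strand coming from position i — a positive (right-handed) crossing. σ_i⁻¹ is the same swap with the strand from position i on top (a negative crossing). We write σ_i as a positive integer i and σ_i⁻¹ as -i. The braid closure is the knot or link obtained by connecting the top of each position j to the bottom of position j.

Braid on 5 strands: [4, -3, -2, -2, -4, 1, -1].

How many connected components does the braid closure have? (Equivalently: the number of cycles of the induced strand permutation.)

Track the strand permutation on 5 strands, starting from identity.
  step 1: s4 swaps positions 4,5 -> [1 2 3 5 4]
  step 2: s3^-1 swaps positions 3,4 -> [1 2 5 3 4]
  step 3: s2^-1 swaps positions 2,3 -> [1 5 2 3 4]
  step 4: s2^-1 swaps positions 2,3 -> [1 2 5 3 4]
  step 5: s4^-1 swaps positions 4,5 -> [1 2 5 4 3]
  step 6: s1 swaps positions 1,2 -> [2 1 5 4 3]
  step 7: s1^-1 swaps positions 1,2 -> [1 2 5 4 3]
Final permutation (position -> original strand): [1 2 5 4 3]
Closure components = cycle count of this permutation = 4.

Answer: 4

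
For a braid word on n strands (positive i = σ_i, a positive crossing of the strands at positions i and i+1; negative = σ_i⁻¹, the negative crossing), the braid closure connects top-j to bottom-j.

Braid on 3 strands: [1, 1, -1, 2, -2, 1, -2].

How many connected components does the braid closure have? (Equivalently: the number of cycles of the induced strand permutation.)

2

Derivation:
Track the strand permutation on 3 strands, starting from identity.
  step 1: s1 swaps positions 1,2 -> [2 1 3]
  step 2: s1 swaps positions 1,2 -> [1 2 3]
  step 3: s1^-1 swaps positions 1,2 -> [2 1 3]
  step 4: s2 swaps positions 2,3 -> [2 3 1]
  step 5: s2^-1 swaps positions 2,3 -> [2 1 3]
  step 6: s1 swaps positions 1,2 -> [1 2 3]
  step 7: s2^-1 swaps positions 2,3 -> [1 3 2]
Final permutation (position -> original strand): [1 3 2]
Closure components = cycle count of this permutation = 2.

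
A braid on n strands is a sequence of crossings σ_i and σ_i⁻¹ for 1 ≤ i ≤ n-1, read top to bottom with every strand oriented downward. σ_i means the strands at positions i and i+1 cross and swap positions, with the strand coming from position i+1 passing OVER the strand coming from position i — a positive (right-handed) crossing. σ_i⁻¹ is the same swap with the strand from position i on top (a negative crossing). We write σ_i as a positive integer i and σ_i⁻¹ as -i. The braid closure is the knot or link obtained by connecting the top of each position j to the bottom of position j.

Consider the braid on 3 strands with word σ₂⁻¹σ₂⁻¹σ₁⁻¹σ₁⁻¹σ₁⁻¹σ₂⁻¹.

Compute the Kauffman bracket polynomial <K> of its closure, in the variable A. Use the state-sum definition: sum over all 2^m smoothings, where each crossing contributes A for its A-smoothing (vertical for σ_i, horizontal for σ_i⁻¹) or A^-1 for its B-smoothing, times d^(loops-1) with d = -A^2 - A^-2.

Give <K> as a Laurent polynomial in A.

A^14 - 2*A^10 + A^6 - 2*A^2 + 2*A^-2 + A^-10

Derivation:
Braid: s2^-1 s2^-1 s1^-1 s1^-1 s1^-1 s2^-1 on 3 strands, 6 crossings.
Writhe w = (#positive) - (#negative) = 0 - 6 = -6.
Computing the Kauffman bracket via state sum. There are 2^6 = 64 states.
For each crossing: s=0 is the vertical smoothing, s=1 horizontal. Crossing k contributes A^(sign_k * (1 - 2*s_k)); loop factor d = -A^2 - A^-2.
Tabulate the states by total A-exponent and number of loops L (A-exp: L × count):
  A^6: L=5 ×1
  A^4: L=4 ×6
  A^2: L=3 ×15
  A^0: L=2 ×18, L=4 ×2
  A^-2: L=1 ×9, L=3 ×6
  A^-4: L=2 ×6
  A^-6: L=3 ×1
Each group contributes A^e * Σ count * d^(L-1):
Powers of d = -A^2 - A^-2: d^2 = A^4 + 2 + A^-4; d^3 = -A^6 - 3*A^2 - 3*A^-2 - A^-6; d^4 = A^8 + 4*A^4 + 6 + 4*A^-4 + A^-8.
  A^6 * (d^4) = A^14 + 4*A^10 + 6*A^6 + 4*A^2 + A^-2
  A^4 * (6*d^3) = -6*A^10 - 18*A^6 - 18*A^2 - 6*A^-2
  A^2 * (15*d^2) = 15*A^6 + 30*A^2 + 15*A^-2
  A^0 * (18*d + 2*d^3) = -2*A^6 - 24*A^2 - 24*A^-2 - 2*A^-6
  A^-2 * (9 + 6*d^2) = 6*A^2 + 21*A^-2 + 6*A^-6
  A^-4 * (6*d) = -6*A^-2 - 6*A^-6
  A^-6 * (d^2) = A^-2 + 2*A^-6 + A^-10
Summing the groups: <K> = A^14 - 2*A^10 + A^6 - 2*A^2 + 2*A^-2 + A^-10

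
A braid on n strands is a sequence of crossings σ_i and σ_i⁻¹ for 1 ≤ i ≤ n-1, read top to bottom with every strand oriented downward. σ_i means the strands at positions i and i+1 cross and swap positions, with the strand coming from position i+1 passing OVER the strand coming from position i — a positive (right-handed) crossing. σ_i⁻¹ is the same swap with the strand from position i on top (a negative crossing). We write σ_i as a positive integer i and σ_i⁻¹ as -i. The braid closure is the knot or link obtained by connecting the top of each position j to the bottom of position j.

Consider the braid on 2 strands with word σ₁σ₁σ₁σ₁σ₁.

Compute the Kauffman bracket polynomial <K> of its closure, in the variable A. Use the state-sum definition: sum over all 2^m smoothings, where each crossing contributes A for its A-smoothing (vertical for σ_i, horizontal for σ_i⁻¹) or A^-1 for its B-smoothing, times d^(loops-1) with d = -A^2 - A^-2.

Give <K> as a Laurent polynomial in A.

Braid: s1 s1 s1 s1 s1 on 2 strands, 5 crossings.
Writhe w = (#positive) - (#negative) = 5 - 0 = 5.
Computing the Kauffman bracket via state sum. There are 2^5 = 32 states.
For each crossing: s=0 is the vertical smoothing, s=1 horizontal. Crossing k contributes A^(sign_k * (1 - 2*s_k)); loop factor d = -A^2 - A^-2.
  state 00000: A-exp=+5, loops=2, term = A^5 * d^1
  state 00001: A-exp=+3, loops=1, term = A^3 * d^0
  state 00010: A-exp=+3, loops=1, term = A^3 * d^0
  state 00011: A-exp=+1, loops=2, term = A^1 * d^1
  state 00100: A-exp=+3, loops=1, term = A^3 * d^0
  state 00101: A-exp=+1, loops=2, term = A^1 * d^1
  state 00110: A-exp=+1, loops=2, term = A^1 * d^1
  state 00111: A-exp=-1, loops=3, term = A^-1 * d^2
  state 01000: A-exp=+3, loops=1, term = A^3 * d^0
  state 01001: A-exp=+1, loops=2, term = A^1 * d^1
  state 01010: A-exp=+1, loops=2, term = A^1 * d^1
  state 01011: A-exp=-1, loops=3, term = A^-1 * d^2
  state 01100: A-exp=+1, loops=2, term = A^1 * d^1
  state 01101: A-exp=-1, loops=3, term = A^-1 * d^2
  state 01110: A-exp=-1, loops=3, term = A^-1 * d^2
  state 01111: A-exp=-3, loops=4, term = A^-3 * d^3
  state 10000: A-exp=+3, loops=1, term = A^3 * d^0
  state 10001: A-exp=+1, loops=2, term = A^1 * d^1
  state 10010: A-exp=+1, loops=2, term = A^1 * d^1
  state 10011: A-exp=-1, loops=3, term = A^-1 * d^2
  state 10100: A-exp=+1, loops=2, term = A^1 * d^1
  state 10101: A-exp=-1, loops=3, term = A^-1 * d^2
  state 10110: A-exp=-1, loops=3, term = A^-1 * d^2
  state 10111: A-exp=-3, loops=4, term = A^-3 * d^3
  state 11000: A-exp=+1, loops=2, term = A^1 * d^1
  state 11001: A-exp=-1, loops=3, term = A^-1 * d^2
  state 11010: A-exp=-1, loops=3, term = A^-1 * d^2
  state 11011: A-exp=-3, loops=4, term = A^-3 * d^3
  state 11100: A-exp=-1, loops=3, term = A^-1 * d^2
  state 11101: A-exp=-3, loops=4, term = A^-3 * d^3
  state 11110: A-exp=-3, loops=4, term = A^-3 * d^3
  state 11111: A-exp=-5, loops=5, term = A^-5 * d^4
Collect the terms by A-exponent (count of states per loop number):
Powers of d = -A^2 - A^-2: d^2 = A^4 + 2 + A^-4; d^3 = -A^6 - 3*A^2 - 3*A^-2 - A^-6; d^4 = A^8 + 4*A^4 + 6 + 4*A^-4 + A^-8.
  A^5 * (d) = -A^7 - A^3
  A^3 * (5) = 5*A^3
  A^1 * (10*d) = -10*A^3 - 10*A^-1
  A^-1 * (10*d^2) = 10*A^3 + 20*A^-1 + 10*A^-5
  A^-3 * (5*d^3) = -5*A^3 - 15*A^-1 - 15*A^-5 - 5*A^-9
  A^-5 * (d^4) = A^3 + 4*A^-1 + 6*A^-5 + 4*A^-9 + A^-13
Summing the groups: <K> = -A^7 - A^-1 + A^-5 - A^-9 + A^-13

Answer: -A^7 - A^-1 + A^-5 - A^-9 + A^-13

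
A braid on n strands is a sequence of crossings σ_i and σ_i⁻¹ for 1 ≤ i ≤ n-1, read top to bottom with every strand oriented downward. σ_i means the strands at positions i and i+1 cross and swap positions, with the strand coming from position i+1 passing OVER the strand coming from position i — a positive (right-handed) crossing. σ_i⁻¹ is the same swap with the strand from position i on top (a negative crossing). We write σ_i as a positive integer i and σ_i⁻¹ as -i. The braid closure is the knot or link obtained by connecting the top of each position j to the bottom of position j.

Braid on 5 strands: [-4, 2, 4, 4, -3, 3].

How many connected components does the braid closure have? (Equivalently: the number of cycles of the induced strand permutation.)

3

Derivation:
Track the strand permutation on 5 strands, starting from identity.
  step 1: s4^-1 swaps positions 4,5 -> [1 2 3 5 4]
  step 2: s2 swaps positions 2,3 -> [1 3 2 5 4]
  step 3: s4 swaps positions 4,5 -> [1 3 2 4 5]
  step 4: s4 swaps positions 4,5 -> [1 3 2 5 4]
  step 5: s3^-1 swaps positions 3,4 -> [1 3 5 2 4]
  step 6: s3 swaps positions 3,4 -> [1 3 2 5 4]
Final permutation (position -> original strand): [1 3 2 5 4]
Closure components = cycle count of this permutation = 3.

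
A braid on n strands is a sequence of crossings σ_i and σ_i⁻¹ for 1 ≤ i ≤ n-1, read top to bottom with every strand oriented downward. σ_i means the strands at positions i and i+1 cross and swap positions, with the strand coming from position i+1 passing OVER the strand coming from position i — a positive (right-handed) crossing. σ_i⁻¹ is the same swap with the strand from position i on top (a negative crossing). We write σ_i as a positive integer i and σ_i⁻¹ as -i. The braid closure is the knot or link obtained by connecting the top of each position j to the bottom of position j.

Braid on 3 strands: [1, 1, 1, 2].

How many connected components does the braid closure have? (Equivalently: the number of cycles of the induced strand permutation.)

Track the strand permutation on 3 strands, starting from identity.
  step 1: s1 swaps positions 1,2 -> [2 1 3]
  step 2: s1 swaps positions 1,2 -> [1 2 3]
  step 3: s1 swaps positions 1,2 -> [2 1 3]
  step 4: s2 swaps positions 2,3 -> [2 3 1]
Final permutation (position -> original strand): [2 3 1]
Closure components = cycle count of this permutation = 1.

Answer: 1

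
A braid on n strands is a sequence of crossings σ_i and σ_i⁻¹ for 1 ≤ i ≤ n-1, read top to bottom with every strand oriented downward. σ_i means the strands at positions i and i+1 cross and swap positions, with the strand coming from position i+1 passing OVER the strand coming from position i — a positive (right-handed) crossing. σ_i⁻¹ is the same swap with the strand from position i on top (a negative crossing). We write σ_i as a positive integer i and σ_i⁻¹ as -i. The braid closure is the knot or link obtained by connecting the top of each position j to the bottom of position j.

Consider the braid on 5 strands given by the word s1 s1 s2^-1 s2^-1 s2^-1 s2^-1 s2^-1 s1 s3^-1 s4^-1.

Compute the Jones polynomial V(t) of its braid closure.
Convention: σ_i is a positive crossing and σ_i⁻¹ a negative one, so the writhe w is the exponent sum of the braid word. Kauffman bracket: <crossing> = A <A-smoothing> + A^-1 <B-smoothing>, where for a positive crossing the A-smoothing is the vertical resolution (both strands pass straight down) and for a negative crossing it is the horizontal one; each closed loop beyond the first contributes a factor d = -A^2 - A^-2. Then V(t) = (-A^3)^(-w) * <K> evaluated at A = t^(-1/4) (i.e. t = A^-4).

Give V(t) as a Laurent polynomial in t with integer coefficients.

The presented braid s1 s1 s2^-1 s2^-1 s2^-1 s2^-1 s2^-1 s1 s3^-1 s4^-1 on 5 strands reduces by inverse Markov moves (closure unchanged at each step):
  Destabilize: the word has the form β·s4^-1 where s4^-1 occurs only as the final letter (β ∈ B_4); drop it and the last strand → 4 strands.
  Destabilize: the word has the form β·s3^-1 where s3^-1 occurs only as the final letter (β ∈ B_3); drop it and the last strand → 3 strands.
Reduced to β = s1 s1 s2^-1 s2^-1 s2^-1 s2^-1 s2^-1 s1 on 3 strands, 8 crossings.
Compute on β:
Braid: s1 s1 s2^-1 s2^-1 s2^-1 s2^-1 s2^-1 s1 on 3 strands, 8 crossings.
Writhe w = (#positive) - (#negative) = 3 - 5 = -2.
State-sum expansion of <K>. There are 2^8 = 256 states.
For each crossing: s=0 is the vertical smoothing, s=1 horizontal. Crossing k contributes A^(sign_k * (1 - 2*s_k)); loop factor d = -A^2 - A^-2.
Tabulate the states by total A-exponent and number of loops L (A-exp: L × count):
  A^8: L=6 ×1
  A^6: L=5 ×8
  A^4: L=4 ×25, L=6 ×3
  A^2: L=3 ×40, L=5 ×15, L=7 ×1
  A^0: L=2 ×35, L=4 ×30, L=6 ×5
  A^-2: L=1 ×15, L=3 ×31, L=5 ×10
  A^-4: L=2 ×18, L=4 ×10
  A^-6: L=3 ×8
  A^-8: L=4 ×1
Each group contributes A^e * Σ count * d^(L-1):
Powers of d = -A^2 - A^-2: d^2 = A^4 + 2 + A^-4; d^3 = -A^6 - 3*A^2 - 3*A^-2 - A^-6; d^4 = A^8 + 4*A^4 + 6 + 4*A^-4 + A^-8; d^5 = -A^10 - 5*A^6 - 10*A^2 - 10*A^-2 - 5*A^-6 - A^-10; d^6 = A^12 + 6*A^8 + 15*A^4 + 20 + 15*A^-4 + 6*A^-8 + A^-12.
  A^8 * (d^5) = -A^18 - 5*A^14 - 10*A^10 - 10*A^6 - 5*A^2 - A^-2
  A^6 * (8*d^4) = 8*A^14 + 32*A^10 + 48*A^6 + 32*A^2 + 8*A^-2
  A^4 * (25*d^3 + 3*d^5) = -3*A^14 - 40*A^10 - 105*A^6 - 105*A^2 - 40*A^-2 - 3*A^-6
  A^2 * (40*d^2 + 15*d^4 + d^6) = A^14 + 21*A^10 + 115*A^6 + 190*A^2 + 115*A^-2 + 21*A^-6 + A^-10
  A^0 * (35*d + 30*d^3 + 5*d^5) = -5*A^10 - 55*A^6 - 175*A^2 - 175*A^-2 - 55*A^-6 - 5*A^-10
  A^-2 * (15 + 31*d^2 + 10*d^4) = 10*A^6 + 71*A^2 + 137*A^-2 + 71*A^-6 + 10*A^-10
  A^-4 * (18*d + 10*d^3) = -10*A^2 - 48*A^-2 - 48*A^-6 - 10*A^-10
  A^-6 * (8*d^2) = 8*A^-2 + 16*A^-6 + 8*A^-10
  A^-8 * (d^3) = -A^-2 - 3*A^-6 - 3*A^-10 - A^-14
Summing the groups: <K> = -A^18 + A^14 - 2*A^10 + 3*A^6 - 2*A^2 + 3*A^-2 - A^-6 + A^-10 - A^-14
Normalise by the writhe: (-A^3)^(-w) = (-A^3)^(2) = A^6, so f(A) = A^6 * <K> = -A^24 + A^20 - 2*A^16 + 3*A^12 - 2*A^8 + 3*A^4 - 1 + A^-4 - A^-8.
Substitute A = t^(-1/4), i.e. A^e → t^(-e/4): V(t) = -t^2 + t - 1 + 3*t^-1 - 2*t^-2 + 3*t^-3 - 2*t^-4 + t^-5 - t^-6

Answer: -t^2 + t - 1 + 3*t^-1 - 2*t^-2 + 3*t^-3 - 2*t^-4 + t^-5 - t^-6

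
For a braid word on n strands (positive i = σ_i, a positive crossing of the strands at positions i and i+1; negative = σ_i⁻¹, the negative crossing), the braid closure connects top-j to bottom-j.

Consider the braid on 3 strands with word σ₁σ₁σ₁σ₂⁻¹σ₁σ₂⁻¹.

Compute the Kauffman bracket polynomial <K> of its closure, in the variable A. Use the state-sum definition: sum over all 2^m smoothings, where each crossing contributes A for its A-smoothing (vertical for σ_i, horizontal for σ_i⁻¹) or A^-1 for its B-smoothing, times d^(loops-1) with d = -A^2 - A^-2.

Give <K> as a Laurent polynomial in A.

A^10 - A^6 + 2*A^2 - 2*A^-2 + 2*A^-6 - 2*A^-10 + A^-14

Derivation:
Braid: s1 s1 s1 s2^-1 s1 s2^-1 on 3 strands, 6 crossings.
Writhe w = (#positive) - (#negative) = 4 - 2 = 2.
Enumerate smoothing states for the bracket polynomial. There are 2^6 = 64 states.
For each crossing: s=0 is the vertical smoothing, s=1 horizontal. Crossing k contributes A^(sign_k * (1 - 2*s_k)); loop factor d = -A^2 - A^-2.
Tabulate the states by total A-exponent and number of loops L (A-exp: L × count):
  A^6: L=3 ×1
  A^4: L=2 ×6
  A^2: L=1 ×11, L=3 ×4
  A^0: L=2 ×19, L=4 ×1
  A^-2: L=3 ×15
  A^-4: L=4 ×6
  A^-6: L=5 ×1
Each group contributes A^e * Σ count * d^(L-1):
Powers of d = -A^2 - A^-2: d^2 = A^4 + 2 + A^-4; d^3 = -A^6 - 3*A^2 - 3*A^-2 - A^-6; d^4 = A^8 + 4*A^4 + 6 + 4*A^-4 + A^-8.
  A^6 * (d^2) = A^10 + 2*A^6 + A^2
  A^4 * (6*d) = -6*A^6 - 6*A^2
  A^2 * (11 + 4*d^2) = 4*A^6 + 19*A^2 + 4*A^-2
  A^0 * (19*d + d^3) = -A^6 - 22*A^2 - 22*A^-2 - A^-6
  A^-2 * (15*d^2) = 15*A^2 + 30*A^-2 + 15*A^-6
  A^-4 * (6*d^3) = -6*A^2 - 18*A^-2 - 18*A^-6 - 6*A^-10
  A^-6 * (d^4) = A^2 + 4*A^-2 + 6*A^-6 + 4*A^-10 + A^-14
Summing the groups: <K> = A^10 - A^6 + 2*A^2 - 2*A^-2 + 2*A^-6 - 2*A^-10 + A^-14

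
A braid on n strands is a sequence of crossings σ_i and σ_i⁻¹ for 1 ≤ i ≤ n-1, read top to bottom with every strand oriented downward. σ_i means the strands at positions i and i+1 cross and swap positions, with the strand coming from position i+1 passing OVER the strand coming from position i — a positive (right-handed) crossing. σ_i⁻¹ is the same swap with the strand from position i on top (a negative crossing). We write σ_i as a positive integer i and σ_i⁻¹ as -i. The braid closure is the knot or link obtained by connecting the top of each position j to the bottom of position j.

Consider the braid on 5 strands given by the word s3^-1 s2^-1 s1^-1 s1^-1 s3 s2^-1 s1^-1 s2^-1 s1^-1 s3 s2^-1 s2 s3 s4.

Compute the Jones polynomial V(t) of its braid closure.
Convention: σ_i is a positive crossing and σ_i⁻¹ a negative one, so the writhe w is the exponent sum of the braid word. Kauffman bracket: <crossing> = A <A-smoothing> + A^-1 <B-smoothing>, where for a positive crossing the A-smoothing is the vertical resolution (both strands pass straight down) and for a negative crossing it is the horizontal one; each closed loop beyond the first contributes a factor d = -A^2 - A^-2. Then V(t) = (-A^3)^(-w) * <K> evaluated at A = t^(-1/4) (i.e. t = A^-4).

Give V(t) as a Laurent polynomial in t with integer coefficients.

1 - t^-1 + 2*t^-2 - 2*t^-3 + 2*t^-4 - 2*t^-5 + 2*t^-6 - t^-7

Derivation:
The presented braid s3^-1 s2^-1 s1^-1 s1^-1 s3 s2^-1 s1^-1 s2^-1 s1^-1 s3 s2^-1 s2 s3 s4 on 5 strands reduces by inverse Markov moves (closure unchanged at each step):
  Destabilize: the word has the form β·s4 where s4 occurs only as the final letter (β ∈ B_4); drop it and the last strand → 4 strands.
  Deconjugate: the word is γ·β·γ⁻¹ with γ = s3^-1 s2^-1 (prefix) and γ⁻¹ = s2 s3 (suffix); strip both.
Reduced to β = s1^-1 s1^-1 s3 s2^-1 s1^-1 s2^-1 s1^-1 s3 s2^-1 on 4 strands, 9 crossings.
Compute on β:
Braid: s1^-1 s1^-1 s3 s2^-1 s1^-1 s2^-1 s1^-1 s3 s2^-1 on 4 strands, 9 crossings.
Writhe w = (#positive) - (#negative) = 2 - 7 = -5.
State-sum expansion of <K>. There are 2^9 = 512 states.
Each crossing splits two ways (0=vertical, 1=horizontal). The state's weight is A^(#A-smoothings - #B-smoothings) * d^(loops - 1).
Tabulate the states by total A-exponent and number of loops L (A-exp: L × count):
  A^9: L=3 ×1
  A^7: L=2 ×4, L=4 ×5
  A^5: L=1 ×4, L=3 ×26, L=5 ×6
  A^3: L=2 ×43, L=4 ×40, L=6 ×1
  A^1: L=1 ×23, L=3 ×92, L=5 ×11
  A^-1: L=2 ×91, L=4 ×34, L=6 ×1
  A^-3: L=1 ×32, L=3 ×48, L=5 ×4
  A^-5: L=2 ×28, L=4 ×8
  A^-7: L=3 ×9
  A^-9: L=4 ×1
Each group contributes A^e * Σ count * d^(L-1):
Powers of d = -A^2 - A^-2: d^2 = A^4 + 2 + A^-4; d^3 = -A^6 - 3*A^2 - 3*A^-2 - A^-6; d^4 = A^8 + 4*A^4 + 6 + 4*A^-4 + A^-8; d^5 = -A^10 - 5*A^6 - 10*A^2 - 10*A^-2 - 5*A^-6 - A^-10.
  A^9 * (d^2) = A^13 + 2*A^9 + A^5
  A^7 * (4*d + 5*d^3) = -5*A^13 - 19*A^9 - 19*A^5 - 5*A
  A^5 * (4 + 26*d^2 + 6*d^4) = 6*A^13 + 50*A^9 + 92*A^5 + 50*A + 6*A^-3
  A^3 * (43*d + 40*d^3 + d^5) = -A^13 - 45*A^9 - 173*A^5 - 173*A - 45*A^-3 - A^-7
  A^1 * (23 + 92*d^2 + 11*d^4) = 11*A^9 + 136*A^5 + 273*A + 136*A^-3 + 11*A^-7
  A^-1 * (91*d + 34*d^3 + d^5) = -A^9 - 39*A^5 - 203*A - 203*A^-3 - 39*A^-7 - A^-11
  A^-3 * (32 + 48*d^2 + 4*d^4) = 4*A^5 + 64*A + 152*A^-3 + 64*A^-7 + 4*A^-11
  A^-5 * (28*d + 8*d^3) = -8*A - 52*A^-3 - 52*A^-7 - 8*A^-11
  A^-7 * (9*d^2) = 9*A^-3 + 18*A^-7 + 9*A^-11
  A^-9 * (d^3) = -A^-3 - 3*A^-7 - 3*A^-11 - A^-15
Summing the groups: <K> = A^13 - 2*A^9 + 2*A^5 - 2*A + 2*A^-3 - 2*A^-7 + A^-11 - A^-15
Normalise by the writhe: (-A^3)^(-w) = (-A^3)^(5) = -A^15, so f(A) = -A^15 * <K> = -A^28 + 2*A^24 - 2*A^20 + 2*A^16 - 2*A^12 + 2*A^8 - A^4 + 1.
Substitute A = t^(-1/4), i.e. A^e → t^(-e/4): V(t) = 1 - t^-1 + 2*t^-2 - 2*t^-3 + 2*t^-4 - 2*t^-5 + 2*t^-6 - t^-7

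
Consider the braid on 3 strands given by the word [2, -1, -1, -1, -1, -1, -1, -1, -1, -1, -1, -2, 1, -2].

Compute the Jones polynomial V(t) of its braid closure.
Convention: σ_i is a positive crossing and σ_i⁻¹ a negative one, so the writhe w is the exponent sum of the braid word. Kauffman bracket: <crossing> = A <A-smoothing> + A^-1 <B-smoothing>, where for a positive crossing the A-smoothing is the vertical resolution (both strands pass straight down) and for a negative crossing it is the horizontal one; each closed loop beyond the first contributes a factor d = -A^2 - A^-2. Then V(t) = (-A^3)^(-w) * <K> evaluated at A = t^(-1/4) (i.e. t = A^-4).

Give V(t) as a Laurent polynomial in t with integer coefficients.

t^-4 + t^-6 - t^-7 + t^-8 - t^-9 + t^-10 - t^-11 + t^-12 - t^-13

Derivation:
The presented braid s2 s1^-1 s1^-1 s1^-1 s1^-1 s1^-1 s1^-1 s1^-1 s1^-1 s1^-1 s1^-1 s2^-1 s1 s2^-1 on 3 strands reduces by inverse Markov moves (closure unchanged at each step):
  Deconjugate: the word is γ·β·γ⁻¹ with γ = s2 s1^-1 (prefix) and γ⁻¹ = s1 s2^-1 (suffix); strip both.
  Destabilize: the word has the form β·s2^-1 where s2^-1 occurs only as the final letter (β ∈ B_2); drop it and the last strand → 2 strands.
Reduced to β = s1^-1 s1^-1 s1^-1 s1^-1 s1^-1 s1^-1 s1^-1 s1^-1 s1^-1 on 2 strands, 9 crossings.
Compute on β:
Braid: s1^-1 s1^-1 s1^-1 s1^-1 s1^-1 s1^-1 s1^-1 s1^-1 s1^-1 on 2 strands, 9 crossings.
Writhe w = (#positive) - (#negative) = 0 - 9 = -9.
Enumerate smoothing states for the bracket polynomial. There are 2^9 = 512 states.
Smooth each crossing (0=||, 1=⌣⌢); contribution A^(Σ sign_k(1-2s_k)) * d^(L-1).
Tabulate the states by total A-exponent and number of loops L (A-exp: L × count):
  A^9: L=9 ×1
  A^7: L=8 ×9
  A^5: L=7 ×36
  A^3: L=6 ×84
  A^1: L=5 ×126
  A^-1: L=4 ×126
  A^-3: L=3 ×84
  A^-5: L=2 ×36
  A^-7: L=1 ×9
  A^-9: L=2 ×1
Each group contributes A^e * Σ count * d^(L-1):
Powers of d = -A^2 - A^-2: d^2 = A^4 + 2 + A^-4; d^3 = -A^6 - 3*A^2 - 3*A^-2 - A^-6; d^4 = A^8 + 4*A^4 + 6 + 4*A^-4 + A^-8; d^5 = -A^10 - 5*A^6 - 10*A^2 - 10*A^-2 - 5*A^-6 - A^-10; d^6 = A^12 + 6*A^8 + 15*A^4 + 20 + 15*A^-4 + 6*A^-8 + A^-12; d^7 = -A^14 - 7*A^10 - 21*A^6 - 35*A^2 - 35*A^-2 - 21*A^-6 - 7*A^-10 - A^-14; d^8 = A^16 + 8*A^12 + 28*A^8 + 56*A^4 + 70 + 56*A^-4 + 28*A^-8 + 8*A^-12 + A^-16.
  A^9 * (d^8) = A^25 + 8*A^21 + 28*A^17 + 56*A^13 + 70*A^9 + 56*A^5 + 28*A + 8*A^-3 + A^-7
  A^7 * (9*d^7) = -9*A^21 - 63*A^17 - 189*A^13 - 315*A^9 - 315*A^5 - 189*A - 63*A^-3 - 9*A^-7
  A^5 * (36*d^6) = 36*A^17 + 216*A^13 + 540*A^9 + 720*A^5 + 540*A + 216*A^-3 + 36*A^-7
  A^3 * (84*d^5) = -84*A^13 - 420*A^9 - 840*A^5 - 840*A - 420*A^-3 - 84*A^-7
  A^1 * (126*d^4) = 126*A^9 + 504*A^5 + 756*A + 504*A^-3 + 126*A^-7
  A^-1 * (126*d^3) = -126*A^5 - 378*A - 378*A^-3 - 126*A^-7
  A^-3 * (84*d^2) = 84*A + 168*A^-3 + 84*A^-7
  A^-5 * (36*d) = -36*A^-3 - 36*A^-7
  A^-7 * (9) = 9*A^-7
  A^-9 * (d) = -A^-7 - A^-11
Summing the groups: <K> = A^25 - A^21 + A^17 - A^13 + A^9 - A^5 + A - A^-3 - A^-11
Normalise by the writhe: (-A^3)^(-w) = (-A^3)^(9) = -A^27, so f(A) = -A^27 * <K> = -A^52 + A^48 - A^44 + A^40 - A^36 + A^32 - A^28 + A^24 + A^16.
Substitute A = t^(-1/4), i.e. A^e → t^(-e/4): V(t) = t^-4 + t^-6 - t^-7 + t^-8 - t^-9 + t^-10 - t^-11 + t^-12 - t^-13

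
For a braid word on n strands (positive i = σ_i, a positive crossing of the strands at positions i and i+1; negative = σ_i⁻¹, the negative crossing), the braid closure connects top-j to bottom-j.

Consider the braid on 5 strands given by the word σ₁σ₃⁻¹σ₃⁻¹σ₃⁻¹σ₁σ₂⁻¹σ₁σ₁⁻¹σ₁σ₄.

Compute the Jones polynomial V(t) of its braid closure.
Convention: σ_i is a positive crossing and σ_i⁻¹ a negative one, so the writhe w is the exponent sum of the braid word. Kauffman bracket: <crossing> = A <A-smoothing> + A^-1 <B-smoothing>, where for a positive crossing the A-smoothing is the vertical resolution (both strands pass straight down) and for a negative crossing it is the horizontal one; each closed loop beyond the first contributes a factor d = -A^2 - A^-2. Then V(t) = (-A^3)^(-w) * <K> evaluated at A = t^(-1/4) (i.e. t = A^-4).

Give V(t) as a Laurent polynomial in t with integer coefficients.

The presented braid s1 s3^-1 s3^-1 s3^-1 s1 s2^-1 s1 s1^-1 s1 s4 on 5 strands reduces by inverse Markov moves (closure unchanged at each step):
  Destabilize: the word has the form β·s4 where s4 occurs only as the final letter (β ∈ B_4); drop it and the last strand → 4 strands.
Reduced to β = s1 s3^-1 s3^-1 s3^-1 s1 s2^-1 s1 s1^-1 s1 on 4 strands, 9 crossings.
Compute on β:
First cancel adjacent σ_i σ_i⁻¹ pairs (Reidemeister II — same braid, same closure): s1 s3^-1 s3^-1 s3^-1 s1 s2^-1 s1 s1^-1 s1 → s1 s3^-1 s3^-1 s3^-1 s1 s2^-1 s1.
Braid: s1 s3^-1 s3^-1 s3^-1 s1 s2^-1 s1 on 4 strands, 7 crossings.
Writhe w = (#positive) - (#negative) = 3 - 4 = -1.
State-sum expansion of <K>. There are 2^7 = 128 states.
For each crossing: s=0 is the vertical smoothing, s=1 horizontal. Crossing k contributes A^(sign_k * (1 - 2*s_k)); loop factor d = -A^2 - A^-2.
Tabulate the states by total A-exponent and number of loops L (A-exp: L × count):
  A^7: L=4 ×1
  A^5: L=3 ×6, L=5 ×1
  A^3: L=2 ×12, L=4 ×9
  A^1: L=1 ×9, L=3 ×22, L=5 ×4
  A^-1: L=2 ×21, L=4 ×13, L=6 ×1
  A^-3: L=3 ×18, L=5 ×3
  A^-5: L=4 ×7
  A^-7: L=5 ×1
Each group contributes A^e * Σ count * d^(L-1):
Powers of d = -A^2 - A^-2: d^2 = A^4 + 2 + A^-4; d^3 = -A^6 - 3*A^2 - 3*A^-2 - A^-6; d^4 = A^8 + 4*A^4 + 6 + 4*A^-4 + A^-8; d^5 = -A^10 - 5*A^6 - 10*A^2 - 10*A^-2 - 5*A^-6 - A^-10.
  A^7 * (d^3) = -A^13 - 3*A^9 - 3*A^5 - A
  A^5 * (6*d^2 + d^4) = A^13 + 10*A^9 + 18*A^5 + 10*A + A^-3
  A^3 * (12*d + 9*d^3) = -9*A^9 - 39*A^5 - 39*A - 9*A^-3
  A^1 * (9 + 22*d^2 + 4*d^4) = 4*A^9 + 38*A^5 + 77*A + 38*A^-3 + 4*A^-7
  A^-1 * (21*d + 13*d^3 + d^5) = -A^9 - 18*A^5 - 70*A - 70*A^-3 - 18*A^-7 - A^-11
  A^-3 * (18*d^2 + 3*d^4) = 3*A^5 + 30*A + 54*A^-3 + 30*A^-7 + 3*A^-11
  A^-5 * (7*d^3) = -7*A - 21*A^-3 - 21*A^-7 - 7*A^-11
  A^-7 * (d^4) = A + 4*A^-3 + 6*A^-7 + 4*A^-11 + A^-15
Summing the groups: <K> = A^9 - A^5 + A - 3*A^-3 + A^-7 - A^-11 + A^-15
Normalise by the writhe: (-A^3)^(-w) = (-A^3)^(1) = -A^3, so f(A) = -A^3 * <K> = -A^12 + A^8 - A^4 + 3 - A^-4 + A^-8 - A^-12.
Substitute A = t^(-1/4), i.e. A^e → t^(-e/4): V(t) = -t^3 + t^2 - t + 3 - t^-1 + t^-2 - t^-3

Answer: -t^3 + t^2 - t + 3 - t^-1 + t^-2 - t^-3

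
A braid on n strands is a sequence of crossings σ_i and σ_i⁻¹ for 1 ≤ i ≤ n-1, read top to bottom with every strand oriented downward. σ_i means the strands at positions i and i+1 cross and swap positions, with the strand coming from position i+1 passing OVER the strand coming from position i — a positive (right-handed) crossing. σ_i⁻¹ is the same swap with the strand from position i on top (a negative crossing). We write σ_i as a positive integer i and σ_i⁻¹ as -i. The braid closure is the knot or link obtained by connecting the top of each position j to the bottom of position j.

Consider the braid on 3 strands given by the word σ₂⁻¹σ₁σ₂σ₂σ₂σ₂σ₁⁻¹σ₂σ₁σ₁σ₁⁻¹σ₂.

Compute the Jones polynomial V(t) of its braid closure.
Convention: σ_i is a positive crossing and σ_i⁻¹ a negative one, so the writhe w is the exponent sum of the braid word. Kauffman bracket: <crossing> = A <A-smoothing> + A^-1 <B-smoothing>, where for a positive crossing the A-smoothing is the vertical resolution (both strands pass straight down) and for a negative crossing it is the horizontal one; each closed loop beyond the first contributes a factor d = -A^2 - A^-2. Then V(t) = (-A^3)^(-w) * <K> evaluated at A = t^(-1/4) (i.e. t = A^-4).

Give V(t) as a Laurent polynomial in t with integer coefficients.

The presented braid s2^-1 s1 s2 s2 s2 s2 s1^-1 s2 s1 s1 s1^-1 s2 on 3 strands reduces by inverse Markov moves (closure unchanged at each step):
  Deconjugate: the word is γ·β·γ⁻¹ with γ = s2^-1 s1 (prefix) and γ⁻¹ = s1^-1 s2 (suffix); strip both.
Reduced to β = s2 s2 s2 s2 s1^-1 s2 s1 s1 on 3 strands, 8 crossings.
Compute on β:
Braid: s2 s2 s2 s2 s1^-1 s2 s1 s1 on 3 strands, 8 crossings.
Writhe w = (#positive) - (#negative) = 7 - 1 = 6.
Computing the Kauffman bracket via state sum. There are 2^8 = 256 states.
Each crossing splits two ways (0=vertical, 1=horizontal). The state's weight is A^(#A-smoothings - #B-smoothings) * d^(loops - 1).
Tabulate the states by total A-exponent and number of loops L (A-exp: L × count):
  A^8: L=2 ×1
  A^6: L=1 ×5, L=3 ×3
  A^4: L=2 ×27, L=4 ×1
  A^2: L=1 ×18, L=3 ×38
  A^0: L=2 ×41, L=4 ×29
  A^-2: L=3 ×44, L=5 ×12
  A^-4: L=4 ×26, L=6 ×2
  A^-6: L=5 ×8
  A^-8: L=6 ×1
Each group contributes A^e * Σ count * d^(L-1):
Powers of d = -A^2 - A^-2: d^2 = A^4 + 2 + A^-4; d^3 = -A^6 - 3*A^2 - 3*A^-2 - A^-6; d^4 = A^8 + 4*A^4 + 6 + 4*A^-4 + A^-8; d^5 = -A^10 - 5*A^6 - 10*A^2 - 10*A^-2 - 5*A^-6 - A^-10.
  A^8 * (d) = -A^10 - A^6
  A^6 * (5 + 3*d^2) = 3*A^10 + 11*A^6 + 3*A^2
  A^4 * (27*d + d^3) = -A^10 - 30*A^6 - 30*A^2 - A^-2
  A^2 * (18 + 38*d^2) = 38*A^6 + 94*A^2 + 38*A^-2
  A^0 * (41*d + 29*d^3) = -29*A^6 - 128*A^2 - 128*A^-2 - 29*A^-6
  A^-2 * (44*d^2 + 12*d^4) = 12*A^6 + 92*A^2 + 160*A^-2 + 92*A^-6 + 12*A^-10
  A^-4 * (26*d^3 + 2*d^5) = -2*A^6 - 36*A^2 - 98*A^-2 - 98*A^-6 - 36*A^-10 - 2*A^-14
  A^-6 * (8*d^4) = 8*A^2 + 32*A^-2 + 48*A^-6 + 32*A^-10 + 8*A^-14
  A^-8 * (d^5) = -A^2 - 5*A^-2 - 10*A^-6 - 10*A^-10 - 5*A^-14 - A^-18
Summing the groups: <K> = A^10 - A^6 + 2*A^2 - 2*A^-2 + 3*A^-6 - 2*A^-10 + A^-14 - A^-18
Normalise by the writhe: (-A^3)^(-w) = (-A^3)^(-6) = A^-18, so f(A) = A^-18 * <K> = A^-8 - A^-12 + 2*A^-16 - 2*A^-20 + 3*A^-24 - 2*A^-28 + A^-32 - A^-36.
Substitute A = t^(-1/4), i.e. A^e → t^(-e/4): V(t) = -t^9 + t^8 - 2*t^7 + 3*t^6 - 2*t^5 + 2*t^4 - t^3 + t^2

Answer: -t^9 + t^8 - 2*t^7 + 3*t^6 - 2*t^5 + 2*t^4 - t^3 + t^2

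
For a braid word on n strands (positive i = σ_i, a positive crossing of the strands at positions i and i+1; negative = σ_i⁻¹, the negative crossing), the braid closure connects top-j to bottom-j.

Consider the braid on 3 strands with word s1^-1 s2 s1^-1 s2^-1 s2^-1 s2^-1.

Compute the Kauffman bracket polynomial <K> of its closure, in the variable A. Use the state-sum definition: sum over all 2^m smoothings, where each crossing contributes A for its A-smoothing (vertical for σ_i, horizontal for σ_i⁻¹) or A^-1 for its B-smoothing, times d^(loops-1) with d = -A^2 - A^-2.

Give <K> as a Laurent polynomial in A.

Braid: s1^-1 s2 s1^-1 s2^-1 s2^-1 s2^-1 on 3 strands, 6 crossings.
Writhe w = (#positive) - (#negative) = 1 - 5 = -4.
State-sum expansion of <K>. There are 2^6 = 64 states.
For each crossing: s=0 is the vertical smoothing, s=1 horizontal. Crossing k contributes A^(sign_k * (1 - 2*s_k)); loop factor d = -A^2 - A^-2.
Tabulate the states by total A-exponent and number of loops L (A-exp: L × count):
  A^6: L=4 ×1
  A^4: L=3 ×6
  A^2: L=2 ×12, L=4 ×3
  A^0: L=1 ×9, L=3 ×10, L=5 ×1
  A^-2: L=2 ×12, L=4 ×3
  A^-4: L=1 ×2, L=3 ×4
  A^-6: L=2 ×1
Each group contributes A^e * Σ count * d^(L-1):
Powers of d = -A^2 - A^-2: d^2 = A^4 + 2 + A^-4; d^3 = -A^6 - 3*A^2 - 3*A^-2 - A^-6; d^4 = A^8 + 4*A^4 + 6 + 4*A^-4 + A^-8.
  A^6 * (d^3) = -A^12 - 3*A^8 - 3*A^4 - 1
  A^4 * (6*d^2) = 6*A^8 + 12*A^4 + 6
  A^2 * (12*d + 3*d^3) = -3*A^8 - 21*A^4 - 21 - 3*A^-4
  A^0 * (9 + 10*d^2 + d^4) = A^8 + 14*A^4 + 35 + 14*A^-4 + A^-8
  A^-2 * (12*d + 3*d^3) = -3*A^4 - 21 - 21*A^-4 - 3*A^-8
  A^-4 * (2 + 4*d^2) = 4 + 10*A^-4 + 4*A^-8
  A^-6 * (d) = -A^-4 - A^-8
Summing the groups: <K> = -A^12 + A^8 - A^4 + 2 - A^-4 + A^-8

Answer: -A^12 + A^8 - A^4 + 2 - A^-4 + A^-8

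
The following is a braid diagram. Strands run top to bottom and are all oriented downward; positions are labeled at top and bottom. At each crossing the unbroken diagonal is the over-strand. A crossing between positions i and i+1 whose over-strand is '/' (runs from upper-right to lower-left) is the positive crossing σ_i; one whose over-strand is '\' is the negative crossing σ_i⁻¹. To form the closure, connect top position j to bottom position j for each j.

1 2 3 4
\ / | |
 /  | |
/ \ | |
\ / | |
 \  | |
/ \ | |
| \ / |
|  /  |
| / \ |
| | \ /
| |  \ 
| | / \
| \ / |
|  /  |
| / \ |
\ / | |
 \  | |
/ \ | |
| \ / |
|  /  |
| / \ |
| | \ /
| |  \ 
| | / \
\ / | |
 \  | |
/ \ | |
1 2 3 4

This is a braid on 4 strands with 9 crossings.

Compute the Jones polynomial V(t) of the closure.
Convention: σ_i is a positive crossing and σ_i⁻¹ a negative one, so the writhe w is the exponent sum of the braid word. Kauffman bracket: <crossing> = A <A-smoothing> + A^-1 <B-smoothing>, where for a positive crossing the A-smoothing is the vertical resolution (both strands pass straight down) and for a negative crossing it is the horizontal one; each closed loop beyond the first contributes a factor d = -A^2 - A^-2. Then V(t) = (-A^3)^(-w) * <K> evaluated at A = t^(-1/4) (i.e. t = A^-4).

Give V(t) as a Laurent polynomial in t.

-t^3 + 3*t^2 - 3*t + 4 - 4*t^-1 + 3*t^-2 - 2*t^-3 + t^-4

Derivation:
Reading the diagram top to bottom ('/'-over between positions i,i+1 = s_i, '\'-over = s_i^-1): braid word = s1 s1^-1 s2 s3^-1 s2 s1^-1 s2 s3^-1 s1^-1.
The presented braid s1 s1^-1 s2 s3^-1 s2 s1^-1 s2 s3^-1 s1^-1 on 4 strands reduces by inverse Markov moves (closure unchanged at each step):
  Deconjugate: the word is γ·β·γ⁻¹ with γ = s1 (prefix) and γ⁻¹ = s1^-1 (suffix); strip both.
Reduced to β = s1^-1 s2 s3^-1 s2 s1^-1 s2 s3^-1 on 4 strands, 7 crossings.
Compute on β:
Braid: s1^-1 s2 s3^-1 s2 s1^-1 s2 s3^-1 on 4 strands, 7 crossings.
Writhe w = (#positive) - (#negative) = 3 - 4 = -1.
Computing the Kauffman bracket via state sum. There are 2^7 = 128 states.
Smooth each crossing (0=||, 1=⌣⌢); contribution A^(Σ sign_k(1-2s_k)) * d^(L-1).
Tabulate the states by total A-exponent and number of loops L (A-exp: L × count):
  A^7: L=4 ×1
  A^5: L=3 ×7
  A^3: L=2 ×19, L=4 ×2
  A^1: L=1 ×21, L=3 ×14
  A^-1: L=2 ×32, L=4 ×3
  A^-3: L=3 ×21
  A^-5: L=4 ×7
  A^-7: L=5 ×1
Each group contributes A^e * Σ count * d^(L-1):
Powers of d = -A^2 - A^-2: d^2 = A^4 + 2 + A^-4; d^3 = -A^6 - 3*A^2 - 3*A^-2 - A^-6; d^4 = A^8 + 4*A^4 + 6 + 4*A^-4 + A^-8.
  A^7 * (d^3) = -A^13 - 3*A^9 - 3*A^5 - A
  A^5 * (7*d^2) = 7*A^9 + 14*A^5 + 7*A
  A^3 * (19*d + 2*d^3) = -2*A^9 - 25*A^5 - 25*A - 2*A^-3
  A^1 * (21 + 14*d^2) = 14*A^5 + 49*A + 14*A^-3
  A^-1 * (32*d + 3*d^3) = -3*A^5 - 41*A - 41*A^-3 - 3*A^-7
  A^-3 * (21*d^2) = 21*A + 42*A^-3 + 21*A^-7
  A^-5 * (7*d^3) = -7*A - 21*A^-3 - 21*A^-7 - 7*A^-11
  A^-7 * (d^4) = A + 4*A^-3 + 6*A^-7 + 4*A^-11 + A^-15
Summing the groups: <K> = -A^13 + 2*A^9 - 3*A^5 + 4*A - 4*A^-3 + 3*A^-7 - 3*A^-11 + A^-15
Normalise by the writhe: (-A^3)^(-w) = (-A^3)^(1) = -A^3, so f(A) = -A^3 * <K> = A^16 - 2*A^12 + 3*A^8 - 4*A^4 + 4 - 3*A^-4 + 3*A^-8 - A^-12.
Substitute A = t^(-1/4), i.e. A^e → t^(-e/4): V(t) = -t^3 + 3*t^2 - 3*t + 4 - 4*t^-1 + 3*t^-2 - 2*t^-3 + t^-4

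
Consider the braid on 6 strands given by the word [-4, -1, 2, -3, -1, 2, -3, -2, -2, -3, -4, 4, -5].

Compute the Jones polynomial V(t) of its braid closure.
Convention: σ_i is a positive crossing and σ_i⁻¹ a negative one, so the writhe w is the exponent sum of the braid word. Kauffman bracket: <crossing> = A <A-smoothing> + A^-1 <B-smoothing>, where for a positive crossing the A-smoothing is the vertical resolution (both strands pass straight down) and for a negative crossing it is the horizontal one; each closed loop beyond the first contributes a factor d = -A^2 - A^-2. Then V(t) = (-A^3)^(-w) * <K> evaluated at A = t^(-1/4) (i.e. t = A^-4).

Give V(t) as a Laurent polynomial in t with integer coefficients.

2*t^-1 - 3*t^-2 + 4*t^-3 - 4*t^-4 + 4*t^-5 - 3*t^-6 + 2*t^-7 - t^-8

Derivation:
The presented braid s4^-1 s1^-1 s2 s3^-1 s1^-1 s2 s3^-1 s2^-1 s2^-1 s3^-1 s4^-1 s4 s5^-1 on 6 strands reduces by inverse Markov moves (closure unchanged at each step):
  Destabilize: the word has the form β·s5^-1 where s5^-1 occurs only as the final letter (β ∈ B_5); drop it and the last strand → 5 strands.
  Deconjugate: the word is γ·β·γ⁻¹ with γ = s4^-1 (prefix) and γ⁻¹ = s4 (suffix); strip both.
  Destabilize: the word has the form β·s4^-1 where s4^-1 occurs only as the final letter (β ∈ B_4); drop it and the last strand → 4 strands.
Reduced to β = s1^-1 s2 s3^-1 s1^-1 s2 s3^-1 s2^-1 s2^-1 s3^-1 on 4 strands, 9 crossings.
Compute on β:
Braid: s1^-1 s2 s3^-1 s1^-1 s2 s3^-1 s2^-1 s2^-1 s3^-1 on 4 strands, 9 crossings.
Writhe w = (#positive) - (#negative) = 2 - 7 = -5.
Computing the Kauffman bracket via state sum. There are 2^9 = 512 states.
For each crossing: s=0 is the vertical smoothing, s=1 horizontal. Crossing k contributes A^(sign_k * (1 - 2*s_k)); loop factor d = -A^2 - A^-2.
Tabulate the states by total A-exponent and number of loops L (A-exp: L × count):
  A^9: L=5 ×1
  A^7: L=4 ×9
  A^5: L=3 ×33, L=5 ×3
  A^3: L=2 ×59, L=4 ×25
  A^1: L=1 ×42, L=3 ×80, L=5 ×4
  A^-1: L=2 ×93, L=4 ×33
  A^-3: L=1 ×19, L=3 ×58, L=5 ×7
  A^-5: L=2 ×19, L=4 ×16, L=6 ×1
  A^-7: L=3 ×7, L=5 ×2
  A^-9: L=4 ×1
Each group contributes A^e * Σ count * d^(L-1):
Powers of d = -A^2 - A^-2: d^2 = A^4 + 2 + A^-4; d^3 = -A^6 - 3*A^2 - 3*A^-2 - A^-6; d^4 = A^8 + 4*A^4 + 6 + 4*A^-4 + A^-8; d^5 = -A^10 - 5*A^6 - 10*A^2 - 10*A^-2 - 5*A^-6 - A^-10.
  A^9 * (d^4) = A^17 + 4*A^13 + 6*A^9 + 4*A^5 + A
  A^7 * (9*d^3) = -9*A^13 - 27*A^9 - 27*A^5 - 9*A
  A^5 * (33*d^2 + 3*d^4) = 3*A^13 + 45*A^9 + 84*A^5 + 45*A + 3*A^-3
  A^3 * (59*d + 25*d^3) = -25*A^9 - 134*A^5 - 134*A - 25*A^-3
  A^1 * (42 + 80*d^2 + 4*d^4) = 4*A^9 + 96*A^5 + 226*A + 96*A^-3 + 4*A^-7
  A^-1 * (93*d + 33*d^3) = -33*A^5 - 192*A - 192*A^-3 - 33*A^-7
  A^-3 * (19 + 58*d^2 + 7*d^4) = 7*A^5 + 86*A + 177*A^-3 + 86*A^-7 + 7*A^-11
  A^-5 * (19*d + 16*d^3 + d^5) = -A^5 - 21*A - 77*A^-3 - 77*A^-7 - 21*A^-11 - A^-15
  A^-7 * (7*d^2 + 2*d^4) = 2*A + 15*A^-3 + 26*A^-7 + 15*A^-11 + 2*A^-15
  A^-9 * (d^3) = -A^-3 - 3*A^-7 - 3*A^-11 - A^-15
Summing the groups: <K> = A^17 - 2*A^13 + 3*A^9 - 4*A^5 + 4*A - 4*A^-3 + 3*A^-7 - 2*A^-11
Normalise by the writhe: (-A^3)^(-w) = (-A^3)^(5) = -A^15, so f(A) = -A^15 * <K> = -A^32 + 2*A^28 - 3*A^24 + 4*A^20 - 4*A^16 + 4*A^12 - 3*A^8 + 2*A^4.
Substitute A = t^(-1/4), i.e. A^e → t^(-e/4): V(t) = 2*t^-1 - 3*t^-2 + 4*t^-3 - 4*t^-4 + 4*t^-5 - 3*t^-6 + 2*t^-7 - t^-8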